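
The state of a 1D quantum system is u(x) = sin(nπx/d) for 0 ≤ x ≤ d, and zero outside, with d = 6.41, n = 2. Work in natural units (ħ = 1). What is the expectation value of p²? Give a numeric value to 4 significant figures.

0.9608

p² u = −ħ² d²u/dx²; ⟨p²⟩ = −ħ² ∫ u*·u'' dx / ∫|u|² dx.
d/dx sin(nπx/d) = (nπ/d)·cos(nπx/d) and d²/dx² sin(nπx/d) = −(nπ/d)²·sin(nπx/d); on 0 ≤ x ≤ d, ∫sin²(nπx/d) dx = d/2 and ∫sin(nπx/d)·cos(nπx/d) dx = 0.
State is unnormalized: ∫|u|² dx = 3.2050, and ∫u*·(−ħ² u'') dx = 3.0794, so ⟨p²⟩ = 3.0794 / 3.2050.
⟨p²⟩ = 0.96082.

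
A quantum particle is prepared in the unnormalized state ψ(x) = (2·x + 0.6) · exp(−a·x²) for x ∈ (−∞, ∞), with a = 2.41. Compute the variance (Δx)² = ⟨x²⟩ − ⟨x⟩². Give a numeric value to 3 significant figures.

Compute ⟨x⟩ and ⟨x²⟩ separately, then (Δx)² = ⟨x²⟩ − ⟨x⟩².
Expand each integrand as polynomial × e^(−2ax²) and use ∫x^(2j)·e^(−2ax²) dx = (2j−1)!!/(4a)^j · √(π/(2a)), odd powers → 0; here √(π/(2a)) = 0.80733.
Normalization: ∫|ψ|² dx = 0.62563.
⟨x⟩ = 0.32127 and ⟨x²⟩ = 0.21482.
(Δx)² = 0.21482 − (0.32127)² = 0.11161.

0.112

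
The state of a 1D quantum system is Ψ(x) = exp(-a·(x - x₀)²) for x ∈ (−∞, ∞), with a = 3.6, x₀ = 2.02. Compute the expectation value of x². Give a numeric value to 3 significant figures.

4.15

⟨x²⟩ = ∫ x²·|Ψ|² dx / ∫|Ψ|² dx (integrals over the domain).
Gaussian moments (u = x − x₀): ∫u^(2j)·e^(−2au²) du = (2j−1)!!/(4a)^j · √(π/(2a)), odd powers integrate to 0; here √(π/(2a)) = 0.66055.
State is unnormalized: ∫|Ψ|² dx = 0.66055, and ∫Ψ*·x²·Ψ dx = 2.7412, so ⟨x²⟩ = 2.7412 / 0.66055.
⟨x²⟩ = 4.1498.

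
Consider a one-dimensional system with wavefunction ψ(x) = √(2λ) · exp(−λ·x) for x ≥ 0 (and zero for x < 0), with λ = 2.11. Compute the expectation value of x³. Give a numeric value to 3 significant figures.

0.0798

⟨x³⟩ = ∫ x³·|ψ|² dx (integrals over the domain).
Every integrand reduces to terms xʲ·e^(−2λx) on [0, ∞); use ∫₀^∞ xʲ·e^(−2λx) dx = j!/(2λ)^(j+1).
⟨x³⟩ = 0.079839.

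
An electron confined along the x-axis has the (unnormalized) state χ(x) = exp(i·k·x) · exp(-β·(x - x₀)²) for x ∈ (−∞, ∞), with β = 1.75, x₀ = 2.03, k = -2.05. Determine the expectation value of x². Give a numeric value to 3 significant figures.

⟨x²⟩ = ∫ x²·|χ|² dx / ∫|χ|² dx (integrals over the domain).
Gaussian moments (u = x − x₀): ∫u^(2j)·e^(−2βu²) du = (2j−1)!!/(4β)^j · √(π/(2β)), odd powers integrate to 0; here √(π/(2β)) = 0.94742.
State is unnormalized: ∫|χ|² dx = 0.94742, and ∫χ*·x²·χ dx = 4.0396, so ⟨x²⟩ = 4.0396 / 0.94742.
⟨x²⟩ = 4.2638.

4.26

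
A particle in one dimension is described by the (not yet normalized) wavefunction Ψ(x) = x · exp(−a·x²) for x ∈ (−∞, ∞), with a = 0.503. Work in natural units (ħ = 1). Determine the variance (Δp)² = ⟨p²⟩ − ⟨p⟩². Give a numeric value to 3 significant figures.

Compute ⟨p⟩ and ⟨p²⟩ separately; (Δp)² = ⟨p²⟩ − ⟨p⟩².
Expand each integrand as polynomial × e^(−2ax²) and use ∫x^(2j)·e^(−2ax²) dx = (2j−1)!!/(4a)^j · √(π/(2a)), odd powers → 0; here √(π/(2a)) = 1.7672. Differentiate with the product rule, d/dx e^(−ax²) = −2ax·e^(−ax²).
Normalization: ∫|Ψ|² dx = 0.87831.
⟨p⟩ = 0.0000 and ⟨p²⟩ = 1.5090.
(Δp)² = 1.5090 − (0.0000)² = 1.5090.

1.51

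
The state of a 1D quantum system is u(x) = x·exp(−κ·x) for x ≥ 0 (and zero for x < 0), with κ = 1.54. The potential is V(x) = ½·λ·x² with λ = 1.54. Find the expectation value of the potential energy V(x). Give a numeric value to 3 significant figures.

0.974

⟨V⟩ = ∫ V(x)·|u|² dx / ∫|u|² dx.
Every integrand reduces to terms xʲ·e^(−2κx) on [0, ∞); use ∫₀^∞ xʲ·e^(−2κx) dx = j!/(2κ)^(j+1).
State is unnormalized: ∫|u|² dx = 0.068451, and ∫u*·V(x)·u dx = 0.066673, so ⟨V⟩ = 0.066673 / 0.068451.
⟨V⟩ = 0.97403.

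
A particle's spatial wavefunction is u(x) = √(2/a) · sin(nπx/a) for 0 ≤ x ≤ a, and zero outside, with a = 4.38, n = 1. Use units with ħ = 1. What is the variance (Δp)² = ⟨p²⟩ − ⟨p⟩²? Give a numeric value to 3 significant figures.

0.514

Compute ⟨p⟩ and ⟨p²⟩ separately; (Δp)² = ⟨p²⟩ − ⟨p⟩².
d/dx sin(nπx/a) = (nπ/a)·cos(nπx/a) and d²/dx² sin(nπx/a) = −(nπ/a)²·sin(nπx/a); on 0 ≤ x ≤ a, ∫sin²(nπx/a) dx = a/2 and ∫sin(nπx/a)·cos(nπx/a) dx = 0.
⟨p⟩ = 0.0000 and ⟨p²⟩ = 0.51446.
(Δp)² = 0.51446 − (0.0000)² = 0.51446.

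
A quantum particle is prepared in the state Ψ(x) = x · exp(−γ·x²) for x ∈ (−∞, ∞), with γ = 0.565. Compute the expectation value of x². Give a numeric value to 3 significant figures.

1.33

⟨x²⟩ = ∫ x²·|Ψ|² dx / ∫|Ψ|² dx (integrals over the domain).
Expand each integrand as polynomial × e^(−2γx²) and use ∫x^(2j)·e^(−2γx²) dx = (2j−1)!!/(4γ)^j · √(π/(2γ)), odd powers → 0; here √(π/(2γ)) = 1.6674.
State is unnormalized: ∫|Ψ|² dx = 0.73778, and ∫Ψ*·x²·Ψ dx = 0.97935, so ⟨x²⟩ = 0.97935 / 0.73778.
⟨x²⟩ = 1.3274.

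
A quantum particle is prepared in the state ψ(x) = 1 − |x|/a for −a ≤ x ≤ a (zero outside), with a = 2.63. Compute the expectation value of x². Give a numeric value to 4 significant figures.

⟨x²⟩ = ∫ x²·|ψ|² dx / ∫|ψ|² dx (integrals over the domain).
ψ is even, so ∫ over [−a, a] = 2∫₀ᵃ with ψ = 1 − x/a there: ∫₀ᵃ (1 − x/a)² dx = a/3, ∫₀ᵃ x²(1 − x/a)² dx = a³/30, ∫₀ᵃ x⁴(1 − x/a)² dx = a⁵/105.
State is unnormalized: ∫|ψ|² dx = 1.7533, and ∫ψ*·x²·ψ dx = 1.2128, so ⟨x²⟩ = 1.2128 / 1.7533.
⟨x²⟩ = 0.69169.

0.6917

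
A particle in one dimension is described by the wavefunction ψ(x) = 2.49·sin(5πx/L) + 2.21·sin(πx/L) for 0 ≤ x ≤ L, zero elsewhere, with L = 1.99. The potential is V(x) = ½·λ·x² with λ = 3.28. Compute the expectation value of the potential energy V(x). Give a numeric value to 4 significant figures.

⟨V⟩ = ∫ V(x)·|ψ|² dx / ∫|ψ|² dx.
On 0 ≤ x ≤ L (j ≠ l): ∫sin²(jπx/L) dx = L/2, ∫sin(jπx/L)·sin(lπx/L) dx = 0; diagonal moments ∫x·sin²(jπx/L) dx = L²/4, ∫x²·sin²(jπx/L) dx = L³·(1/6 − 1/(4j²π²)); cross terms ∫x·sin(jπx/L)·sin(lπx/L) dx = 0 for j + l even and −4jlL²/(π²(j² − l²)²) for j + l odd, ∫x²·sin(jπx/L)·sin(lπx/L) dx = (−1)^(j+l)·4jlL³/(π²(j² − l²)²); higher powers the same way via product-to-sum and parts.
State is unnormalized: ∫|ψ|² dx = 11.029, and ∫ψ*·V(x)·ψ dx = 22.696, so ⟨V⟩ = 22.696 / 11.029.
⟨V⟩ = 2.0579.

2.058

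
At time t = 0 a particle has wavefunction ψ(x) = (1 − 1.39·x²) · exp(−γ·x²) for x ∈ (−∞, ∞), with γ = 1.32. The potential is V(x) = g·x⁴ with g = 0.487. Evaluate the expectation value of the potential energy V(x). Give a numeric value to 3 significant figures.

⟨V⟩ = ∫ V(x)·|ψ|² dx / ∫|ψ|² dx.
Expand each integrand as polynomial × e^(−2γx²) and use ∫x^(2j)·e^(−2γx²) dx = (2j−1)!!/(4γ)^j · √(π/(2γ)), odd powers → 0; here √(π/(2γ)) = 1.0909.
State is unnormalized: ∫|ψ|² dx = 0.74332, and ∫ψ*·V(x)·ψ dx = 0.045339, so ⟨V⟩ = 0.045339 / 0.74332.
⟨V⟩ = 0.060996.

0.0610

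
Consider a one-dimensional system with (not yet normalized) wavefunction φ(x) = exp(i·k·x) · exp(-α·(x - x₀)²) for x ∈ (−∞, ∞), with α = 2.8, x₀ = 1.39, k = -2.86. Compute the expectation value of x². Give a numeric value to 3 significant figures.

2.02

⟨x²⟩ = ∫ x²·|φ|² dx / ∫|φ|² dx (integrals over the domain).
Gaussian moments (u = x − x₀): ∫u^(2j)·e^(−2αu²) du = (2j−1)!!/(4α)^j · √(π/(2α)), odd powers integrate to 0; here √(π/(2α)) = 0.74900.
State is unnormalized: ∫|φ|² dx = 0.74900, and ∫φ*·x²·φ dx = 1.5140, so ⟨x²⟩ = 1.5140 / 0.74900.
⟨x²⟩ = 2.0214.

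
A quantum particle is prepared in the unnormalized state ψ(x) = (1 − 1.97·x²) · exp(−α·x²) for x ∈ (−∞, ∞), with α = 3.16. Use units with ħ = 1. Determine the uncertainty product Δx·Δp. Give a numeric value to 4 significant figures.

0.5239

Δx = √(⟨x²⟩−⟨x⟩²), Δp = √(⟨p²⟩−⟨p⟩²).
Expand each integrand as polynomial × e^(−2αx²) and use ∫x^(2j)·e^(−2αx²) dx = (2j−1)!!/(4α)^j · √(π/(2α)), odd powers → 0; here √(π/(2α)) = 0.70504. Differentiate with the product rule, d/dx e^(−αx²) = −2αx·e^(−αx²).
Normalization: ∫|ψ|² dx = 0.53665.
⟨x⟩ = 0.0000, ⟨x²⟩ = 0.044614 ⇒ Δx = 0.21122.
⟨p⟩ = 0.0000, ⟨p²⟩ = 6.1515 ⇒ Δp = 2.4802.
Δx·Δp = 0.52387.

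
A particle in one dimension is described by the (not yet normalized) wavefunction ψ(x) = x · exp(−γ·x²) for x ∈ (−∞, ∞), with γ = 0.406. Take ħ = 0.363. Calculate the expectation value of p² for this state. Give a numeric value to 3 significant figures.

0.160

p² ψ = −ħ² d²ψ/dx²; ⟨p²⟩ = −ħ² ∫ ψ*·ψ'' dx / ∫|ψ|² dx.
Expand each integrand as polynomial × e^(−2γx²) and use ∫x^(2j)·e^(−2γx²) dx = (2j−1)!!/(4γ)^j · √(π/(2γ)), odd powers → 0; here √(π/(2γ)) = 1.9670. Differentiate with the product rule, d/dx e^(−γx²) = −2γx·e^(−γx²).
State is unnormalized: ∫|ψ|² dx = 1.2112, and ∫ψ*·(−ħ² ψ'') dx = 0.19439, so ⟨p²⟩ = 0.19439 / 1.2112.
⟨p²⟩ = 0.16049.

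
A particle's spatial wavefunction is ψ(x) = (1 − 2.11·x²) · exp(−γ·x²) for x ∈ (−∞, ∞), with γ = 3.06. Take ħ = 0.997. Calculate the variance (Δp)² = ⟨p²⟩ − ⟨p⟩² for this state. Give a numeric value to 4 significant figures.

6.345

Compute ⟨p⟩ and ⟨p²⟩ separately; (Δp)² = ⟨p²⟩ − ⟨p⟩².
Expand each integrand as polynomial × e^(−2γx²) and use ∫x^(2j)·e^(−2γx²) dx = (2j−1)!!/(4γ)^j · √(π/(2γ)), odd powers → 0; here √(π/(2γ)) = 0.71647. Differentiate with the product rule, d/dx e^(−γx²) = −2γx·e^(−γx²).
Normalization: ∫|ψ|² dx = 0.53333.
⟨p⟩ = 0.0000 and ⟨p²⟩ = 6.3450.
(Δp)² = 6.3450 − (0.0000)² = 6.3450.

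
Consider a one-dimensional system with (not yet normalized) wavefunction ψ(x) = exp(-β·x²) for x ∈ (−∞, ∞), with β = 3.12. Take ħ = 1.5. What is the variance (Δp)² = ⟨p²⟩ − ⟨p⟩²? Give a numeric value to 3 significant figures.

7.02

Compute ⟨p⟩ and ⟨p²⟩ separately; (Δp)² = ⟨p²⟩ − ⟨p⟩².
Gaussian moments: ∫x^(2j)·e^(−2βx²) dx = (2j−1)!!/(4β)^j · √(π/(2β)), odd powers integrate to 0; here √(π/(2β)) = 0.70955. Derivatives: d/dx e^(−βx²) = −2βx·e^(−βx²), d²/dx² e^(−βx²) = (4β²x² − 2β)·e^(−βx²).
Normalization: ∫|ψ|² dx = 0.70955.
⟨p⟩ = 0.0000 and ⟨p²⟩ = 7.0200.
(Δp)² = 7.0200 − (0.0000)² = 7.0200.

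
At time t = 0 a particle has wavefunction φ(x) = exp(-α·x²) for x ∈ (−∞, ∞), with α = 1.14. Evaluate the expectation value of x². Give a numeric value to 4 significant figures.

⟨x²⟩ = ∫ x²·|φ|² dx / ∫|φ|² dx (integrals over the domain).
Gaussian moments: ∫x^(2j)·e^(−2αx²) dx = (2j−1)!!/(4α)^j · √(π/(2α)), odd powers integrate to 0; here √(π/(2α)) = 1.1738.
State is unnormalized: ∫|φ|² dx = 1.1738, and ∫φ*·x²·φ dx = 0.25742, so ⟨x²⟩ = 0.25742 / 1.1738.
⟨x²⟩ = 0.21930.

0.2193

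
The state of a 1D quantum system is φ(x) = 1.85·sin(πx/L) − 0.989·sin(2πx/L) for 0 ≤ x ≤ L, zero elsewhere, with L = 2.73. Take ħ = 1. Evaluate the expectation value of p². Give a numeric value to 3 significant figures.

p² φ = −ħ² d²φ/dx²; ⟨p²⟩ = −ħ² ∫ φ*·φ'' dx / ∫|φ|² dx.
d²/dx² sin(jπx/L) = −(jπ/L)²·sin(jπx/L); on 0 ≤ x ≤ L, ∫sin²(jπx/L) dx = L/2 and ∫sin(jπx/L)·sin(lπx/L) dx = 0 for j ≠ l, so only diagonal terms survive in ∫|φ|² and ∫φ·φ″; ∫φ·φ′ dx = [φ²/2] between the walls = 0.
State is unnormalized: ∫|φ|² dx = 6.0068, and ∫φ*·(−ħ² φ'') dx = 13.259, so ⟨p²⟩ = 13.259 / 6.0068.
⟨p²⟩ = 2.2073.

2.21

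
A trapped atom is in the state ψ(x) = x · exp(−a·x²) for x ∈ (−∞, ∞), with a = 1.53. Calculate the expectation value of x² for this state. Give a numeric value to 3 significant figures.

⟨x²⟩ = ∫ x²·|ψ|² dx / ∫|ψ|² dx (integrals over the domain).
Expand each integrand as polynomial × e^(−2ax²) and use ∫x^(2j)·e^(−2ax²) dx = (2j−1)!!/(4a)^j · √(π/(2a)), odd powers → 0; here √(π/(2a)) = 1.0132.
State is unnormalized: ∫|ψ|² dx = 0.16556, and ∫ψ*·x²·ψ dx = 0.081158, so ⟨x²⟩ = 0.081158 / 0.16556.
⟨x²⟩ = 0.49020.

0.490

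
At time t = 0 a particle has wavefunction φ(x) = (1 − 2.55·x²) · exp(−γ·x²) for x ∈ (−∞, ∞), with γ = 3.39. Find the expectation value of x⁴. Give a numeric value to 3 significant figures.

⟨x⁴⟩ = ∫ x⁴·|φ|² dx / ∫|φ|² dx (integrals over the domain).
Expand each integrand as polynomial × e^(−2γx²) and use ∫x^(2j)·e^(−2γx²) dx = (2j−1)!!/(4γ)^j · √(π/(2γ)), odd powers → 0; here √(π/(2γ)) = 0.68071.
State is unnormalized: ∫|φ|² dx = 0.49691, and ∫φ*·x⁴·φ dx = 0.0039672, so ⟨x⁴⟩ = 0.0039672 / 0.49691.
⟨x⁴⟩ = 0.0079838.

0.00798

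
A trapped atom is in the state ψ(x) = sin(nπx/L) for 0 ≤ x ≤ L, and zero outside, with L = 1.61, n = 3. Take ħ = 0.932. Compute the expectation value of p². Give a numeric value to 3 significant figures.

29.8

p² ψ = −ħ² d²ψ/dx²; ⟨p²⟩ = −ħ² ∫ ψ*·ψ'' dx / ∫|ψ|² dx.
d/dx sin(nπx/L) = (nπ/L)·cos(nπx/L) and d²/dx² sin(nπx/L) = −(nπ/L)²·sin(nπx/L); on 0 ≤ x ≤ L, ∫sin²(nπx/L) dx = L/2 and ∫sin(nπx/L)·cos(nπx/L) dx = 0.
State is unnormalized: ∫|ψ|² dx = 0.80500, and ∫ψ*·(−ħ² ψ'') dx = 23.962, so ⟨p²⟩ = 23.962 / 0.80500.
⟨p²⟩ = 29.766.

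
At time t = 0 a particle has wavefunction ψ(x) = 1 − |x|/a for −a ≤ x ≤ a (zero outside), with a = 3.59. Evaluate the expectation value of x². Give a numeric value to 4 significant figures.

⟨x²⟩ = ∫ x²·|ψ|² dx / ∫|ψ|² dx (integrals over the domain).
ψ is even, so ∫ over [−a, a] = 2∫₀ᵃ with ψ = 1 − x/a there: ∫₀ᵃ (1 − x/a)² dx = a/3, ∫₀ᵃ x²(1 − x/a)² dx = a³/30, ∫₀ᵃ x⁴(1 − x/a)² dx = a⁵/105.
State is unnormalized: ∫|ψ|² dx = 2.3933, and ∫ψ*·x²·ψ dx = 3.0846, so ⟨x²⟩ = 3.0846 / 2.3933.
⟨x²⟩ = 1.2888.

1.289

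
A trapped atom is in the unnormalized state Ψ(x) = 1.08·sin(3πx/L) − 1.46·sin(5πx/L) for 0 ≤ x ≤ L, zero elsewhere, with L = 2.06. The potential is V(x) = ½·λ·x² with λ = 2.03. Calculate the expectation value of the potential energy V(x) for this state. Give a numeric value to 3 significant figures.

⟨V⟩ = ∫ V(x)·|Ψ|² dx / ∫|Ψ|² dx.
On 0 ≤ x ≤ L (j ≠ l): ∫sin²(jπx/L) dx = L/2, ∫sin(jπx/L)·sin(lπx/L) dx = 0; diagonal moments ∫x·sin²(jπx/L) dx = L²/4, ∫x²·sin²(jπx/L) dx = L³·(1/6 − 1/(4j²π²)); cross terms ∫x·sin(jπx/L)·sin(lπx/L) dx = 0 for j + l even and −4jlL²/(π²(j² − l²)²) for j + l odd, ∫x²·sin(jπx/L)·sin(lπx/L) dx = (−1)^(j+l)·4jlL³/(π²(j² − l²)²); higher powers the same way via product-to-sum and parts.
State is unnormalized: ∫|Ψ|² dx = 3.3969, and ∫Ψ*·V(x)·Ψ dx = 4.1644, so ⟨V⟩ = 4.1644 / 3.3969.
⟨V⟩ = 1.2259.

1.23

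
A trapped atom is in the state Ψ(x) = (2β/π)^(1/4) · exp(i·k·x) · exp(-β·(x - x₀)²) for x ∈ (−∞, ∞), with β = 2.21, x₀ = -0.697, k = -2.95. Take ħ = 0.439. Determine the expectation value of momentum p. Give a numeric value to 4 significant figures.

p Ψ = −iħ dΨ/dx; then ⟨p⟩ = ∫ Ψ*·(pΨ) dx.
Gaussian moments (u = x − x₀): ∫u^(2j)·e^(−2βu²) du = (2j−1)!!/(4β)^j · √(π/(2β)), odd powers integrate to 0; here √(π/(2β)) = 0.84307. Derivatives: Ψ′ = (ik − 2βu)·Ψ, Ψ″ = ((ik − 2βu)² − 2β)·Ψ; the odd-in-u pieces drop out.
⟨p⟩ = -1.2951.

-1.295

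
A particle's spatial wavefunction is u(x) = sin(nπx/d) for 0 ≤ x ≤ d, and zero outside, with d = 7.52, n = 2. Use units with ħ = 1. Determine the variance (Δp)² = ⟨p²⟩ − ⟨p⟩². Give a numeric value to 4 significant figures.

Compute ⟨p⟩ and ⟨p²⟩ separately; (Δp)² = ⟨p²⟩ − ⟨p⟩².
d/dx sin(nπx/d) = (nπ/d)·cos(nπx/d) and d²/dx² sin(nπx/d) = −(nπ/d)²·sin(nπx/d); on 0 ≤ x ≤ d, ∫sin²(nπx/d) dx = d/2 and ∫sin(nπx/d)·cos(nπx/d) dx = 0.
Normalization: ∫|u|² dx = 3.7600.
⟨p⟩ = 0.0000 and ⟨p²⟩ = 0.69811.
(Δp)² = 0.69811 − (0.0000)² = 0.69811.

0.6981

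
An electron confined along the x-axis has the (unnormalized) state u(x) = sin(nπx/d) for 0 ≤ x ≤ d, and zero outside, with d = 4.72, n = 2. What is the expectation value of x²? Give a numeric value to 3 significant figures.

7.14

⟨x²⟩ = ∫ x²·|u|² dx / ∫|u|² dx (integrals over the domain).
With sin²θ = (1 − cos2θ)/2 on 0 ≤ x ≤ d: ∫sin²(nπx/d) dx = d/2, ∫x·sin²(nπx/d) dx = d²/4, ∫x²·sin²(nπx/d) dx = d³·(1/6 − 1/(4n²π²)); higher powers xᵏ the same way, integrating xᵏ·cos(2nπx/d) by parts.
State is unnormalized: ∫|u|² dx = 2.3600, and ∫u*·x²·u dx = 16.860, so ⟨x²⟩ = 16.860 / 2.3600.
⟨x²⟩ = 7.1440.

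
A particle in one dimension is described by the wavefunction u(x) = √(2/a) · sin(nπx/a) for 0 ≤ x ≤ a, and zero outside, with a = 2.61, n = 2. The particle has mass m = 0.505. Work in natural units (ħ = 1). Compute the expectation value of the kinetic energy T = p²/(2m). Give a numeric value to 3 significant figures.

T = −(ħ²/2m) d²/dx², so ⟨T⟩ = −(ħ²/2m) ∫ u*·u'' dx; with m = 0.505.
d/dx sin(nπx/a) = (nπ/a)·cos(nπx/a) and d²/dx² sin(nπx/a) = −(nπ/a)²·sin(nπx/a); on 0 ≤ x ≤ a, ∫sin²(nπx/a) dx = a/2 and ∫sin(nπx/a)·cos(nπx/a) dx = 0.
⟨T⟩ = 5.7380.

5.74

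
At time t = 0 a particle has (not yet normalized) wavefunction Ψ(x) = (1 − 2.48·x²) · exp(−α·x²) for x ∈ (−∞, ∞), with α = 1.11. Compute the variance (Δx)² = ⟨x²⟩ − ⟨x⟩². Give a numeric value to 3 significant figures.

Compute ⟨x⟩ and ⟨x²⟩ separately, then (Δx)² = ⟨x²⟩ − ⟨x⟩².
Expand each integrand as polynomial × e^(−2αx²) and use ∫x^(2j)·e^(−2αx²) dx = (2j−1)!!/(4α)^j · √(π/(2α)), odd powers → 0; here √(π/(2α)) = 1.1896.
Normalization: ∫|Ψ|² dx = 0.97409.
⟨x⟩ = 0.0000 and ⟨x²⟩ = 0.64045.
(Δx)² = 0.64045 − (0.0000)² = 0.64045.

0.640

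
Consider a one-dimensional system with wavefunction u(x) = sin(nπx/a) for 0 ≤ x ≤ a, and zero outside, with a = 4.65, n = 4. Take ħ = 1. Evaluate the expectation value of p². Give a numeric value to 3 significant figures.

7.30

p² u = −ħ² d²u/dx²; ⟨p²⟩ = −ħ² ∫ u*·u'' dx / ∫|u|² dx.
d/dx sin(nπx/a) = (nπ/a)·cos(nπx/a) and d²/dx² sin(nπx/a) = −(nπ/a)²·sin(nπx/a); on 0 ≤ x ≤ a, ∫sin²(nπx/a) dx = a/2 and ∫sin(nπx/a)·cos(nπx/a) dx = 0.
State is unnormalized: ∫|u|² dx = 2.3250, and ∫u*·(−ħ² u'') dx = 16.980, so ⟨p²⟩ = 16.980 / 2.3250.
⟨p²⟩ = 7.3032.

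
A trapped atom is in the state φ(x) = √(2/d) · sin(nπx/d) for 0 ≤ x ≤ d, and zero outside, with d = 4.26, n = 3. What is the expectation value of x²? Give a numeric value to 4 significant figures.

5.947

⟨x²⟩ = ∫ x²·|φ|² dx (integrals over the domain).
With sin²θ = (1 − cos2θ)/2 on 0 ≤ x ≤ d: ∫sin²(nπx/d) dx = d/2, ∫x·sin²(nπx/d) dx = d²/4, ∫x²·sin²(nπx/d) dx = d³·(1/6 − 1/(4n²π²)); higher powers xᵏ the same way, integrating xᵏ·cos(2nπx/d) by parts.
⟨x²⟩ = 5.9470.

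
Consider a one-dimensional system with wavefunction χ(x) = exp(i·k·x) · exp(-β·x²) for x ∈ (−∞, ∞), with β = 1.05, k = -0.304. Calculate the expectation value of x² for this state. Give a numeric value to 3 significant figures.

⟨x²⟩ = ∫ x²·|χ|² dx / ∫|χ|² dx (integrals over the domain).
Gaussian moments: ∫x^(2j)·e^(−2βx²) dx = (2j−1)!!/(4β)^j · √(π/(2β)), odd powers integrate to 0; here √(π/(2β)) = 1.2231.
State is unnormalized: ∫|χ|² dx = 1.2231, and ∫χ*·x²·χ dx = 0.29122, so ⟨x²⟩ = 0.29122 / 1.2231.
⟨x²⟩ = 0.23810.

0.238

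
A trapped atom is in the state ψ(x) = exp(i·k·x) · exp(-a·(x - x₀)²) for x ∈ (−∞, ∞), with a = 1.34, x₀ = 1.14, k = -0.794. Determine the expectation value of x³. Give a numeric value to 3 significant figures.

⟨x³⟩ = ∫ x³·|ψ|² dx / ∫|ψ|² dx (integrals over the domain).
Gaussian moments (u = x − x₀): ∫u^(2j)·e^(−2au²) du = (2j−1)!!/(4a)^j · √(π/(2a)), odd powers integrate to 0; here √(π/(2a)) = 1.0827.
State is unnormalized: ∫|ψ|² dx = 1.0827, and ∫ψ*·x³·ψ dx = 2.2949, so ⟨x³⟩ = 2.2949 / 1.0827.
⟨x³⟩ = 2.1196.

2.12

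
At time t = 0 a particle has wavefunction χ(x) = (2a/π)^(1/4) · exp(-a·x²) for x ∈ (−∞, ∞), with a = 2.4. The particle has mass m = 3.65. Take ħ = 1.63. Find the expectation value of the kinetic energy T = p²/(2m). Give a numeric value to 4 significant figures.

0.8735

T = −(ħ²/2m) d²/dx², so ⟨T⟩ = −(ħ²/2m) ∫ χ*·χ'' dx; with m = 3.65.
Gaussian moments: ∫x^(2j)·e^(−2ax²) dx = (2j−1)!!/(4a)^j · √(π/(2a)), odd powers integrate to 0; here √(π/(2a)) = 0.80901. Derivatives: d/dx e^(−ax²) = −2ax·e^(−ax²), d²/dx² e^(−ax²) = (4a²x² − 2a)·e^(−ax²).
⟨T⟩ = 0.87350.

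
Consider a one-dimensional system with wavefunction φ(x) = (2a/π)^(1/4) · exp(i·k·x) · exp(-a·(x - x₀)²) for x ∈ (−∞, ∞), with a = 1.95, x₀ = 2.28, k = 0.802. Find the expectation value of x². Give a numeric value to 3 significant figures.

⟨x²⟩ = ∫ x²·|φ|² dx (integrals over the domain).
Gaussian moments (u = x − x₀): ∫u^(2j)·e^(−2au²) du = (2j−1)!!/(4a)^j · √(π/(2a)), odd powers integrate to 0; here √(π/(2a)) = 0.89752.
⟨x²⟩ = 5.3266.

5.33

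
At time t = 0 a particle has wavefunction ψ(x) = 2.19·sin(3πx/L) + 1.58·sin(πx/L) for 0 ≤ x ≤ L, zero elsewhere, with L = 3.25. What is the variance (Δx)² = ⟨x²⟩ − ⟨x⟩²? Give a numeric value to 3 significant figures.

Compute ⟨x⟩ and ⟨x²⟩ separately, then (Δx)² = ⟨x²⟩ − ⟨x⟩².
On 0 ≤ x ≤ L (j ≠ l): ∫sin²(jπx/L) dx = L/2, ∫sin(jπx/L)·sin(lπx/L) dx = 0; diagonal moments ∫x·sin²(jπx/L) dx = L²/4, ∫x²·sin²(jπx/L) dx = L³·(1/6 − 1/(4j²π²)); cross terms ∫x·sin(jπx/L)·sin(lπx/L) dx = 0 for j + l even and −4jlL²/(π²(j² − l²)²) for j + l odd, ∫x²·sin(jπx/L)·sin(lπx/L) dx = (−1)^(j+l)·4jlL³/(π²(j² − l²)²); higher powers the same way via product-to-sum and parts.
Normalization: ∫|ψ|² dx = 11.850.
⟨x⟩ = 1.6250 and ⟨x²⟩ = 3.6794.
(Δx)² = 3.6794 − (1.6250)² = 1.0388.

1.04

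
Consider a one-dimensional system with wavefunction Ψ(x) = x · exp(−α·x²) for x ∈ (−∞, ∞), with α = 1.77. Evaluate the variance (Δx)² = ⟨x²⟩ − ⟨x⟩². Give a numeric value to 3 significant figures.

0.424

Compute ⟨x⟩ and ⟨x²⟩ separately, then (Δx)² = ⟨x²⟩ − ⟨x⟩².
Expand each integrand as polynomial × e^(−2αx²) and use ∫x^(2j)·e^(−2αx²) dx = (2j−1)!!/(4α)^j · √(π/(2α)), odd powers → 0; here √(π/(2α)) = 0.94205.
Normalization: ∫|Ψ|² dx = 0.13306.
⟨x⟩ = 0.0000 and ⟨x²⟩ = 0.42373.
(Δx)² = 0.42373 − (0.0000)² = 0.42373.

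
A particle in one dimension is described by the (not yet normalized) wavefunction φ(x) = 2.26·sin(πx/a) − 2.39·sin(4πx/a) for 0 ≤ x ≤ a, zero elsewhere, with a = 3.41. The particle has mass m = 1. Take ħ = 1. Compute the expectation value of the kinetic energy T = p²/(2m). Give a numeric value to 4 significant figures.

3.785

T = −(ħ²/2m) d²/dx², so ⟨T⟩ = −(ħ²/2m) ∫ φ*·φ'' dx / ∫|φ|² dx; with m = 1.
d²/dx² sin(jπx/a) = −(jπ/a)²·sin(jπx/a); on 0 ≤ x ≤ a, ∫sin²(jπx/a) dx = a/2 and ∫sin(jπx/a)·sin(lπx/a) dx = 0 for j ≠ l, so only diagonal terms survive in ∫|φ|² and ∫φ·φ″; ∫φ·φ′ dx = [φ²/2] between the walls = 0.
State is unnormalized: ∫|φ|² dx = 18.448, and ∫φ*·(−ħ²/2m · φ'') dx = 69.826, so ⟨T⟩ = 69.826 / 18.448.
⟨T⟩ = 3.7851.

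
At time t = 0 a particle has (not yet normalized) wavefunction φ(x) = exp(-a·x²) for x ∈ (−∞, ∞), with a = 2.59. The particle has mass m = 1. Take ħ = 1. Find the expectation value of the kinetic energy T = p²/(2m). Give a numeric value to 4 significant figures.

1.295

T = −(ħ²/2m) d²/dx², so ⟨T⟩ = −(ħ²/2m) ∫ φ*·φ'' dx / ∫|φ|² dx; with m = 1.
Gaussian moments: ∫x^(2j)·e^(−2ax²) dx = (2j−1)!!/(4a)^j · √(π/(2a)), odd powers integrate to 0; here √(π/(2a)) = 0.77877. Derivatives: d/dx e^(−ax²) = −2ax·e^(−ax²), d²/dx² e^(−ax²) = (4a²x² − 2a)·e^(−ax²).
State is unnormalized: ∫|φ|² dx = 0.77877, and ∫φ*·(−ħ²/2m · φ'') dx = 1.0085, so ⟨T⟩ = 1.0085 / 0.77877.
⟨T⟩ = 1.2950.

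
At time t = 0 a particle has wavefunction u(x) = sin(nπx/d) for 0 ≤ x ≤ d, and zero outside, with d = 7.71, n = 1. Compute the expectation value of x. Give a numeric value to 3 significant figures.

3.86

⟨x⟩ = ∫ x·|u|² dx / ∫|u|² dx (integrals over the domain).
With sin²θ = (1 − cos2θ)/2 on 0 ≤ x ≤ d: ∫sin²(nπx/d) dx = d/2, ∫x·sin²(nπx/d) dx = d²/4, ∫x²·sin²(nπx/d) dx = d³·(1/6 − 1/(4n²π²)); higher powers xᵏ the same way, integrating xᵏ·cos(2nπx/d) by parts.
State is unnormalized: ∫|u|² dx = 3.8550, and ∫u*·x·u dx = 14.861, so ⟨x⟩ = 14.861 / 3.8550.
⟨x⟩ = 3.8550.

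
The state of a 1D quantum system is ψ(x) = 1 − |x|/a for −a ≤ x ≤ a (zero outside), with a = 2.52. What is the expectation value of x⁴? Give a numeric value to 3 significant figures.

⟨x⁴⟩ = ∫ x⁴·|ψ|² dx / ∫|ψ|² dx (integrals over the domain).
ψ is even, so ∫ over [−a, a] = 2∫₀ᵃ with ψ = 1 − x/a there: ∫₀ᵃ (1 − x/a)² dx = a/3, ∫₀ᵃ x²(1 − x/a)² dx = a³/30, ∫₀ᵃ x⁴(1 − x/a)² dx = a⁵/105.
State is unnormalized: ∫|ψ|² dx = 1.6800, and ∫ψ*·x⁴·ψ dx = 1.9357, so ⟨x⁴⟩ = 1.9357 / 1.6800.
⟨x⁴⟩ = 1.1522.

1.15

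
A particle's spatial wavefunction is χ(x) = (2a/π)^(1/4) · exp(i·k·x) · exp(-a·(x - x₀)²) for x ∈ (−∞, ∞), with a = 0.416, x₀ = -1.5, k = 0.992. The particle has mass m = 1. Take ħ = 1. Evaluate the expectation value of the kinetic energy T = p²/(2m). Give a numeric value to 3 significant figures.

T = −(ħ²/2m) d²/dx², so ⟨T⟩ = −(ħ²/2m) ∫ χ*·χ'' dx; with m = 1.
Gaussian moments (u = x − x₀): ∫u^(2j)·e^(−2au²) du = (2j−1)!!/(4a)^j · √(π/(2a)), odd powers integrate to 0; here √(π/(2a)) = 1.9432. Derivatives: χ′ = (ik − 2au)·χ, χ″ = ((ik − 2au)² − 2a)·χ; the odd-in-u pieces drop out.
⟨T⟩ = 0.70003.

0.700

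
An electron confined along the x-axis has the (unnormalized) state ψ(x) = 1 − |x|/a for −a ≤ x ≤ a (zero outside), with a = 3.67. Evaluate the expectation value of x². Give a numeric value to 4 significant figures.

1.347

⟨x²⟩ = ∫ x²·|ψ|² dx / ∫|ψ|² dx (integrals over the domain).
ψ is even, so ∫ over [−a, a] = 2∫₀ᵃ with ψ = 1 − x/a there: ∫₀ᵃ (1 − x/a)² dx = a/3, ∫₀ᵃ x²(1 − x/a)² dx = a³/30, ∫₀ᵃ x⁴(1 − x/a)² dx = a⁵/105.
State is unnormalized: ∫|ψ|² dx = 2.4467, and ∫ψ*·x²·ψ dx = 3.2954, so ⟨x²⟩ = 3.2954 / 2.4467.
⟨x²⟩ = 1.3469.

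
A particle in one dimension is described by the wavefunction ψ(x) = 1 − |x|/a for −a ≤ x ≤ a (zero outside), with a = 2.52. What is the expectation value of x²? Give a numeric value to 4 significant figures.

0.6350

⟨x²⟩ = ∫ x²·|ψ|² dx / ∫|ψ|² dx (integrals over the domain).
ψ is even, so ∫ over [−a, a] = 2∫₀ᵃ with ψ = 1 − x/a there: ∫₀ᵃ (1 − x/a)² dx = a/3, ∫₀ᵃ x²(1 − x/a)² dx = a³/30, ∫₀ᵃ x⁴(1 − x/a)² dx = a⁵/105.
State is unnormalized: ∫|ψ|² dx = 1.6800, and ∫ψ*·x²·ψ dx = 1.0669, so ⟨x²⟩ = 1.0669 / 1.6800.
⟨x²⟩ = 0.63504.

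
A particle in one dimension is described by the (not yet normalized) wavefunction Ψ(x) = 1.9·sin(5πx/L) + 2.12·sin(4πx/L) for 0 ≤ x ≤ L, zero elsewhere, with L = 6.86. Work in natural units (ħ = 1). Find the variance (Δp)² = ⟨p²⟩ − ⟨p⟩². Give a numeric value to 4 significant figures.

4.196

Compute ⟨p⟩ and ⟨p²⟩ separately; (Δp)² = ⟨p²⟩ − ⟨p⟩².
d²/dx² sin(jπx/L) = −(jπ/L)²·sin(jπx/L); on 0 ≤ x ≤ L, ∫sin²(jπx/L) dx = L/2 and ∫sin(jπx/L)·sin(lπx/L) dx = 0 for j ≠ l, so only diagonal terms survive in ∫|Ψ|² and ∫Ψ·Ψ″; ∫Ψ·Ψ′ dx = [Ψ²/2] between the walls = 0.
Normalization: ∫|Ψ|² dx = 27.798.
⟨p⟩ = 0.0000 and ⟨p²⟩ = 4.1964.
(Δp)² = 4.1964 − (0.0000)² = 4.1964.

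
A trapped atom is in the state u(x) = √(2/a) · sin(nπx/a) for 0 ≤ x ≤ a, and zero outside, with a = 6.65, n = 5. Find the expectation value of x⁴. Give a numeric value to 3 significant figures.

383.

⟨x⁴⟩ = ∫ x⁴·|u|² dx (integrals over the domain).
With sin²θ = (1 − cos2θ)/2 on 0 ≤ x ≤ a: ∫sin²(nπx/a) dx = a/2, ∫x·sin²(nπx/a) dx = a²/4, ∫x²·sin²(nπx/a) dx = a³·(1/6 − 1/(4n²π²)); higher powers xᵏ the same way, integrating xᵏ·cos(2nπx/a) by parts.
⟨x⁴⟩ = 383.25.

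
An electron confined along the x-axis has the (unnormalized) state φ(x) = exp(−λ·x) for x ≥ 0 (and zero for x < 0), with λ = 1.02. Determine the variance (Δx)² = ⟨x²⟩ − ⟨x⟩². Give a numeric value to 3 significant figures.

Compute ⟨x⟩ and ⟨x²⟩ separately, then (Δx)² = ⟨x²⟩ − ⟨x⟩².
Every integrand reduces to terms xʲ·e^(−2λx) on [0, ∞); use ∫₀^∞ xʲ·e^(−2λx) dx = j!/(2λ)^(j+1).
Normalization: ∫|φ|² dx = 0.49020.
⟨x⟩ = 0.49020 and ⟨x²⟩ = 0.48058.
(Δx)² = 0.48058 − (0.49020)² = 0.24029.

0.240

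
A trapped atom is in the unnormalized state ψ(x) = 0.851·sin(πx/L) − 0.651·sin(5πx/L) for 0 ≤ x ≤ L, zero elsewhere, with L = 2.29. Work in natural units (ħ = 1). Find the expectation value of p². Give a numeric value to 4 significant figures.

p² ψ = −ħ² d²ψ/dx²; ⟨p²⟩ = −ħ² ∫ ψ*·ψ'' dx / ∫|ψ|² dx.
d²/dx² sin(jπx/L) = −(jπ/L)²·sin(jπx/L); on 0 ≤ x ≤ L, ∫sin²(jπx/L) dx = L/2 and ∫sin(jπx/L)·sin(lπx/L) dx = 0 for j ≠ l, so only diagonal terms survive in ∫|ψ|² and ∫ψ·ψ″; ∫ψ·ψ′ dx = [ψ²/2] between the walls = 0.
State is unnormalized: ∫|ψ|² dx = 1.3145, and ∫ψ*·(−ħ² ψ'') dx = 24.392, so ⟨p²⟩ = 24.392 / 1.3145.
⟨p²⟩ = 18.557.

18.56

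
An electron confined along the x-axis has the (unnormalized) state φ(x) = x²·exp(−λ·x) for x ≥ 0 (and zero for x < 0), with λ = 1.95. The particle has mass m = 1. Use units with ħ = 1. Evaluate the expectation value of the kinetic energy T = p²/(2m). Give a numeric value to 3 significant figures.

T = −(ħ²/2m) d²/dx², so ⟨T⟩ = −(ħ²/2m) ∫ φ*·φ'' dx / ∫|φ|² dx; with m = 1.
Differentiate x²·exp(−λ·x) with the product rule; every integrand then reduces to terms xʲ·e^(−2λx) on [0, ∞), with ∫₀^∞ xʲ·e^(−2λx) dx = j!/(2λ)^(j+1).
State is unnormalized: ∫|φ|² dx = 0.026600, and ∫φ*·(−ħ²/2m · φ'') dx = 0.016858, so ⟨T⟩ = 0.016858 / 0.026600.
⟨T⟩ = 0.63375.

0.634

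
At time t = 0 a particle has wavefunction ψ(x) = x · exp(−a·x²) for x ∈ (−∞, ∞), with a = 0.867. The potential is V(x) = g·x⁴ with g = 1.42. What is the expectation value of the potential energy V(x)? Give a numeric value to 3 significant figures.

⟨V⟩ = ∫ V(x)·|ψ|² dx / ∫|ψ|² dx.
Expand each integrand as polynomial × e^(−2ax²) and use ∫x^(2j)·e^(−2ax²) dx = (2j−1)!!/(4a)^j · √(π/(2a)), odd powers → 0; here √(π/(2a)) = 1.3460.
State is unnormalized: ∫|ψ|² dx = 0.38812, and ∫ψ*·V(x)·ψ dx = 0.68737, so ⟨V⟩ = 0.68737 / 0.38812.
⟨V⟩ = 1.7710.

1.77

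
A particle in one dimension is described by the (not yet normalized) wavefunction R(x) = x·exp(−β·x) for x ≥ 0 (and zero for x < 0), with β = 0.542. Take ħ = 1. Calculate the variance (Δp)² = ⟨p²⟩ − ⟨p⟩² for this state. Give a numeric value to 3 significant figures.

Compute ⟨p⟩ and ⟨p²⟩ separately; (Δp)² = ⟨p²⟩ − ⟨p⟩².
Differentiate x·exp(−β·x) with the product rule; every integrand then reduces to terms xʲ·e^(−2βx) on [0, ∞), with ∫₀^∞ xʲ·e^(−2βx) dx = j!/(2β)^(j+1).
Normalization: ∫|R|² dx = 1.5702.
⟨p⟩ = 0.0000 and ⟨p²⟩ = 0.29376.
(Δp)² = 0.29376 − (0.0000)² = 0.29376.

0.294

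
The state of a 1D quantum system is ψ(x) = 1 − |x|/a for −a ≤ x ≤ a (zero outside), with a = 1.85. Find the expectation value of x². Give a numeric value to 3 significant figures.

⟨x²⟩ = ∫ x²·|ψ|² dx / ∫|ψ|² dx (integrals over the domain).
ψ is even, so ∫ over [−a, a] = 2∫₀ᵃ with ψ = 1 − x/a there: ∫₀ᵃ (1 − x/a)² dx = a/3, ∫₀ᵃ x²(1 − x/a)² dx = a³/30, ∫₀ᵃ x⁴(1 − x/a)² dx = a⁵/105.
State is unnormalized: ∫|ψ|² dx = 1.2333, and ∫ψ*·x²·ψ dx = 0.42211, so ⟨x²⟩ = 0.42211 / 1.2333.
⟨x²⟩ = 0.34225.

0.342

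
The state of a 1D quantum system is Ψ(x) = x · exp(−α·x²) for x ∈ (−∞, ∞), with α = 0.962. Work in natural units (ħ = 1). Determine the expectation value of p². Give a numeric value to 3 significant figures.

p² Ψ = −ħ² d²Ψ/dx²; ⟨p²⟩ = −ħ² ∫ Ψ*·Ψ'' dx / ∫|Ψ|² dx.
Expand each integrand as polynomial × e^(−2αx²) and use ∫x^(2j)·e^(−2αx²) dx = (2j−1)!!/(4α)^j · √(π/(2α)), odd powers → 0; here √(π/(2α)) = 1.2778. Differentiate with the product rule, d/dx e^(−αx²) = −2αx·e^(−αx²).
State is unnormalized: ∫|Ψ|² dx = 0.33208, and ∫Ψ*·(−ħ² Ψ'') dx = 0.95837, so ⟨p²⟩ = 0.95837 / 0.33208.
⟨p²⟩ = 2.8860.

2.89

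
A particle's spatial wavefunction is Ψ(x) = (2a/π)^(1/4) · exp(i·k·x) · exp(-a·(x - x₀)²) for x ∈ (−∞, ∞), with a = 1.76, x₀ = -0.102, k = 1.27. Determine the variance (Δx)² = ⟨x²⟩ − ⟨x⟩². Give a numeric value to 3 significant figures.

Compute ⟨x⟩ and ⟨x²⟩ separately, then (Δx)² = ⟨x²⟩ − ⟨x⟩².
Gaussian moments (u = x − x₀): ∫u^(2j)·e^(−2au²) du = (2j−1)!!/(4a)^j · √(π/(2a)), odd powers integrate to 0; here √(π/(2a)) = 0.94472.
⟨x⟩ = -0.10200 and ⟨x²⟩ = 0.15245.
(Δx)² = 0.15245 − (-0.10200)² = 0.14205.

0.142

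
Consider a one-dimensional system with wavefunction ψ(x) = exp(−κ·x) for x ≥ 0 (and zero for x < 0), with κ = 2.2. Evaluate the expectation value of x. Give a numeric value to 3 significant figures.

0.227

⟨x⟩ = ∫ x·|ψ|² dx / ∫|ψ|² dx (integrals over the domain).
Every integrand reduces to terms xʲ·e^(−2κx) on [0, ∞); use ∫₀^∞ xʲ·e^(−2κx) dx = j!/(2κ)^(j+1).
State is unnormalized: ∫|ψ|² dx = 0.22727, and ∫ψ*·x·ψ dx = 0.051653, so ⟨x⟩ = 0.051653 / 0.22727.
⟨x⟩ = 0.22727.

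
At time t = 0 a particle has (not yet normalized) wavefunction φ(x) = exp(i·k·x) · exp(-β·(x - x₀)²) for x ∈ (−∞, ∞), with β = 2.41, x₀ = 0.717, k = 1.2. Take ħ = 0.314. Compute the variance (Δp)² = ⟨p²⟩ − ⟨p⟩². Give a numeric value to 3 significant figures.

0.238

Compute ⟨p⟩ and ⟨p²⟩ separately; (Δp)² = ⟨p²⟩ − ⟨p⟩².
Gaussian moments (u = x − x₀): ∫u^(2j)·e^(−2βu²) du = (2j−1)!!/(4β)^j · √(π/(2β)), odd powers integrate to 0; here √(π/(2β)) = 0.80733. Derivatives: φ′ = (ik − 2βu)·φ, φ″ = ((ik − 2βu)² − 2β)·φ; the odd-in-u pieces drop out.
Normalization: ∫|φ|² dx = 0.80733.
⟨p⟩ = 0.37680 and ⟨p²⟩ = 0.37959.
(Δp)² = 0.37959 − (0.37680)² = 0.23762.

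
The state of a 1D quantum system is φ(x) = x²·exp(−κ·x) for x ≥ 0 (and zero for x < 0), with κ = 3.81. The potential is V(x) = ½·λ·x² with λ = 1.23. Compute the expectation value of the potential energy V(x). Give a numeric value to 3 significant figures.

⟨V⟩ = ∫ V(x)·|φ|² dx / ∫|φ|² dx.
Every integrand reduces to terms xʲ·e^(−2κx) on [0, ∞); use ∫₀^∞ xʲ·e^(−2κx) dx = j!/(2κ)^(j+1).
State is unnormalized: ∫|φ|² dx = 0.00093419, and ∫φ*·V(x)·φ dx = 0.00029684, so ⟨V⟩ = 0.00029684 / 0.00093419.
⟨V⟩ = 0.31775.

0.318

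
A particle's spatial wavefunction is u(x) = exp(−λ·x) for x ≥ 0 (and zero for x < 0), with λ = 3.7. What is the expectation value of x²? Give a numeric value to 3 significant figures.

⟨x²⟩ = ∫ x²·|u|² dx / ∫|u|² dx (integrals over the domain).
Every integrand reduces to terms xʲ·e^(−2λx) on [0, ∞); use ∫₀^∞ xʲ·e^(−2λx) dx = j!/(2λ)^(j+1).
State is unnormalized: ∫|u|² dx = 0.13514, and ∫u*·x²·u dx = 0.0049355, so ⟨x²⟩ = 0.0049355 / 0.13514.
⟨x²⟩ = 0.036523.

0.0365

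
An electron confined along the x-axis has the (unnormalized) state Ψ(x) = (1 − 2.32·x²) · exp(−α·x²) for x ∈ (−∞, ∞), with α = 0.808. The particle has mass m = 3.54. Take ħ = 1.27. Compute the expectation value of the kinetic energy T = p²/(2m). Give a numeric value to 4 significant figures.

T = −(ħ²/2m) d²/dx², so ⟨T⟩ = −(ħ²/2m) ∫ Ψ*·Ψ'' dx / ∫|Ψ|² dx; with m = 3.54.
Expand each integrand as polynomial × e^(−2αx²) and use ∫x^(2j)·e^(−2αx²) dx = (2j−1)!!/(4α)^j · √(π/(2α)), odd powers → 0; here √(π/(2α)) = 1.3943. Differentiate with the product rule, d/dx e^(−αx²) = −2αx·e^(−αx²).
State is unnormalized: ∫|Ψ|² dx = 1.5479, and ∫Ψ*·(−ħ²/2m · Ψ'') dx = 1.5508, so ⟨T⟩ = 1.5508 / 1.5479.
⟨T⟩ = 1.0019.

1.002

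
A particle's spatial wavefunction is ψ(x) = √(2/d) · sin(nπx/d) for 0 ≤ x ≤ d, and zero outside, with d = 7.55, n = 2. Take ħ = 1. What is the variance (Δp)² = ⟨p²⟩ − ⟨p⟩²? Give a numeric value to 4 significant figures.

0.6926

Compute ⟨p⟩ and ⟨p²⟩ separately; (Δp)² = ⟨p²⟩ − ⟨p⟩².
d/dx sin(nπx/d) = (nπ/d)·cos(nπx/d) and d²/dx² sin(nπx/d) = −(nπ/d)²·sin(nπx/d); on 0 ≤ x ≤ d, ∫sin²(nπx/d) dx = d/2 and ∫sin(nπx/d)·cos(nπx/d) dx = 0.
⟨p⟩ = 0.0000 and ⟨p²⟩ = 0.69257.
(Δp)² = 0.69257 − (0.0000)² = 0.69257.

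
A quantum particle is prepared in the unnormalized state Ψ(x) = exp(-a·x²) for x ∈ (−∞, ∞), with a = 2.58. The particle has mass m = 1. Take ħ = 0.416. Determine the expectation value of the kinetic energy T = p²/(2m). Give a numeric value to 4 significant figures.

0.2232

T = −(ħ²/2m) d²/dx², so ⟨T⟩ = −(ħ²/2m) ∫ Ψ*·Ψ'' dx / ∫|Ψ|² dx; with m = 1.
Gaussian moments: ∫x^(2j)·e^(−2ax²) dx = (2j−1)!!/(4a)^j · √(π/(2a)), odd powers integrate to 0; here √(π/(2a)) = 0.78028. Derivatives: d/dx e^(−ax²) = −2ax·e^(−ax²), d²/dx² e^(−ax²) = (4a²x² − 2a)·e^(−ax²).
State is unnormalized: ∫|Ψ|² dx = 0.78028, and ∫Ψ*·(−ħ²/2m · Ψ'') dx = 0.17419, so ⟨T⟩ = 0.17419 / 0.78028.
⟨T⟩ = 0.22324.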